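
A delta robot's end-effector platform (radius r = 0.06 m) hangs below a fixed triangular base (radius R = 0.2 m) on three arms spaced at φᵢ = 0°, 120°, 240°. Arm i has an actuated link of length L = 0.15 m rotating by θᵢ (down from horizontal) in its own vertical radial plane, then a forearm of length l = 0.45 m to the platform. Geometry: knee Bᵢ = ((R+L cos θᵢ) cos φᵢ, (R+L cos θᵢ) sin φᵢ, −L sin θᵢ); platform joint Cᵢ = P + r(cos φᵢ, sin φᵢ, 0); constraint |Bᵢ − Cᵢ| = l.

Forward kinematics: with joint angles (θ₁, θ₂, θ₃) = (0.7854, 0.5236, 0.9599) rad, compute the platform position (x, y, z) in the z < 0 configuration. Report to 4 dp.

arm 1 at φ=0.0°: (R−r)+L cos θ1 = 0.2461;  centre 1 = (0.2461, 0.0000, -0.1061)
centre 2 = (0.2699·cos120.0°, 0.2699·sin120.0°, -0.0750) = (-0.1350, 0.2337, -0.0750)
φ3=240.0°: virtual centre (-0.1130, -0.1958, -0.1229), radius l
subtract pairs → two planes through P
plane₁₂: -0.7620x+0.4675y+0.0621z = 0.0067
Cramer: x(z) = 0.0000+0.0136z;  y(z) = 0.0143-0.1108z
quadratic in z: (1.0125)z²+(0.2023)z+(-0.1305)=0, √Δ=0.7546 → z ∈ {-0.4726, 0.2728}; z = -0.4726 (taking z<0)
x = -0.0064, y = 0.0666

(-0.0064, 0.0666, -0.4726)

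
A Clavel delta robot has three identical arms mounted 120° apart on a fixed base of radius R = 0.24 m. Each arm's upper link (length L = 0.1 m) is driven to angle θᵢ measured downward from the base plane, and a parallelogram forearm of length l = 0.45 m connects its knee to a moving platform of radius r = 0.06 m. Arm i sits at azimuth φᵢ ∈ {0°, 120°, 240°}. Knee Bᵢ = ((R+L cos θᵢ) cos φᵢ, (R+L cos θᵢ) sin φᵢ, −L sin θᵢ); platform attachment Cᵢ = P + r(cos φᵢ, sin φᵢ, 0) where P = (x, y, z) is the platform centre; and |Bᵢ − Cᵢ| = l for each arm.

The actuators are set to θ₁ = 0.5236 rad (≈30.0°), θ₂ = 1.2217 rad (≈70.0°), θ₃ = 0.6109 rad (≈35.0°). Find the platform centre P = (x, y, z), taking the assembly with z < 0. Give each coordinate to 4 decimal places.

S1 = (0.2666·cos0.0°, 0.2666·sin0.0°, -0.0500) = (0.2666, 0.0000, -0.0500)
arm 2 at φ=120.0°: e+L cos θ2 = 0.2142;  S2 = (-0.1071, 0.1855, -0.0940)
φ3=240.0°: virtual centre (-0.1310, -0.2268, -0.0574), radius l
eliminate P² terms by subtracting sphere 1 from 2 and 3
linear system: -0.7474x+0.3710y = -0.0189−-0.0879z; -0.7951x+-0.4536y = -0.0017−-0.0147z
Cramer: x(z) = 0.0145-0.0715z;  y(z) = -0.0217+0.0929z
quadratic in z: (1.0138)z²+(0.1320)z+(-0.1360)=0, √Δ=0.7542 → z ∈ {-0.4371, 0.3068}; z = -0.4371 (taking z<0)
x = 0.0457, y = -0.0623

(0.0457, -0.0623, -0.4371)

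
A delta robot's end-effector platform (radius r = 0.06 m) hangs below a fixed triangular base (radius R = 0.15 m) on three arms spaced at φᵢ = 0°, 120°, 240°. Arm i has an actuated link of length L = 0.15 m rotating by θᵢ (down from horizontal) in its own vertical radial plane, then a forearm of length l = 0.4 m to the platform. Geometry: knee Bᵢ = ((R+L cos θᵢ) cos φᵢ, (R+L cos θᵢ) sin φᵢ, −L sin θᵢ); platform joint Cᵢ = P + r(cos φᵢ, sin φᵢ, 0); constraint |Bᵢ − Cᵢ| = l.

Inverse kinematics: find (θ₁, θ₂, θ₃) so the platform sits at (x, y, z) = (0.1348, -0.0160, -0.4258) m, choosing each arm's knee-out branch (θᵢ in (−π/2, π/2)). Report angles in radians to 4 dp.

arm 1 (φ=0.0°): x'=0.1348, y'=-0.0160
  e−x'=-0.0448;  (l²−L²−(e−x')²−y'²−z²)/2L = -0.1536
  θ1 = atan2(B,A) + arccos(C/0.4282) = 0.2620
arm 2 (φ=120.0°): x'=-0.0813, y'=-0.1087
  A cos θ + B sin θ = C:  0.1713·cos θ + -0.4258·sin θ = -0.2832
  γ=atan2(-0.4258,0.1713)=-1.1884;  ψ=arccos(-0.6171)=2.2358;  θ2=γ+ψ≈1.0474
rotate P by −φ3: (-0.0535, 0.1247, -0.4258)
  A cos θ + B sin θ = C:  0.1435·cos θ + -0.4258·sin θ = -0.2666
  √(A²+B²)=0.4493;  θ3 = -1.2456+2.2059 ≈ 0.9602

θ₁ = 0.2620, θ₂ = 1.0474, θ₃ = 0.9602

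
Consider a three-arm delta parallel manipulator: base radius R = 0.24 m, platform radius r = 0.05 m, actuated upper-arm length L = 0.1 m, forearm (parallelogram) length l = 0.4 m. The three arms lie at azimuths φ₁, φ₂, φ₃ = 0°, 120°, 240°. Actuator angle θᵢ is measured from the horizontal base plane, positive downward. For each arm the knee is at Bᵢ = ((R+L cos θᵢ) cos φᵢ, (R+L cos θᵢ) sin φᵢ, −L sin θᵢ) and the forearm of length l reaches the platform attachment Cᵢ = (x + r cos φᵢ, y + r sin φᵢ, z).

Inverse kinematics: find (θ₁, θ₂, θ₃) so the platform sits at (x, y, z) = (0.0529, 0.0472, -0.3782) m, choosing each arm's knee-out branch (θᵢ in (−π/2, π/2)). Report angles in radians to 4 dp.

θ₁ = 0.5234, θ₂ = 0.7857, θ₃ = 1.3090

arm 1 (φ=0.0°): x'=0.0529, y'=0.0472
  e−x'=0.1371;  (l²−L²−(e−x')²−y'²−z²)/2L = -0.0703
  θ1 = atan2(B,A) + arccos(C/0.4023) = 0.5234
arm 2 (φ=120.0°): x'=0.0144, y'=-0.0694
  e−x'=0.1756;  (l²−L²−(e−x')²−y'²−z²)/2L = -0.1434
  √(A²+B²)=0.4170;  θ2 = -1.1362+1.9219 ≈ 0.7857
φ3=240.0° → target in arm frame (-0.0673, 0.0222)
  e−x'=0.2573;  (l²−L²−(e−x')²−y'²−z²)/2L = -0.2987
  γ=atan2(-0.3782,0.2573)=-0.9733;  ψ=arccos(-0.6530)=2.2824;  θ3=γ+ψ≈1.3090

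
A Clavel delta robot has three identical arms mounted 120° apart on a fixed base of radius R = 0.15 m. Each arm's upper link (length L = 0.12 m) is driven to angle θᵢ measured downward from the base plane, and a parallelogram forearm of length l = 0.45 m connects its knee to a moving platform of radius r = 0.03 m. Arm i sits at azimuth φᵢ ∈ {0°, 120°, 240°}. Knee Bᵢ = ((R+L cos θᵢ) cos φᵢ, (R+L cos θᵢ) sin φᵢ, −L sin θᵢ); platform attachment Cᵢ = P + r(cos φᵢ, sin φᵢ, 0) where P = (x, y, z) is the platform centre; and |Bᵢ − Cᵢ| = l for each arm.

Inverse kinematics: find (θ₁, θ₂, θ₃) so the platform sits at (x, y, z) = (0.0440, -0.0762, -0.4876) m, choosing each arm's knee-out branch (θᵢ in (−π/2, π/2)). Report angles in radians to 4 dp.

θ₁ = 0.6980, θ₂ = 1.2220, θ₃ = 0.6980

φ1=0.0° → target in arm frame (0.0440, -0.0762)
  e−x'=0.0760;  (l²−L²−(e−x')²−y'²−z²)/2L = -0.2552
  √(A²+B²)=0.4935;  θ1 = -1.4162+2.1142 ≈ 0.6980
arm 2 (φ=120.0°): x'=-0.0880, y'=0.0000
  A=0.2080, B=-0.4876, C=(l²−L²−A²−y'²−z²)/(2L)=-0.3871
  γ=atan2(-0.4876,0.2080)=-1.1676;  ψ=arccos(-0.7303)=2.3896;  θ2=γ+ψ≈1.2220
rotate P by −φ3: (0.0440, 0.0762, -0.4876)
  A cos θ + B sin θ = C:  0.0760·cos θ + -0.4876·sin θ = -0.2552
  γ=atan2(-0.4876,0.0760)=-1.4162;  ψ=arccos(-0.5171)=2.1142;  θ3=γ+ψ≈0.6980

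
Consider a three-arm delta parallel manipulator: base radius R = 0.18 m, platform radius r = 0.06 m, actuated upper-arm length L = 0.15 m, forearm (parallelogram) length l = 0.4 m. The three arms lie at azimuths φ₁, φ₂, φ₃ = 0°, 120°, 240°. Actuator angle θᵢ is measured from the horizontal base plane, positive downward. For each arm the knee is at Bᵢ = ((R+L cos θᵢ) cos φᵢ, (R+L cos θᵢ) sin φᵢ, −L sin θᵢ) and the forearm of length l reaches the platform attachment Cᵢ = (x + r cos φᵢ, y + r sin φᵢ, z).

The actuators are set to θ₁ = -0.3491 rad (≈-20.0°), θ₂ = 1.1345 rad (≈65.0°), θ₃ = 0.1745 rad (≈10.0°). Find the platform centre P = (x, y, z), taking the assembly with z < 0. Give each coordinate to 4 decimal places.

(0.1319, -0.1261, -0.3057)

arm 1 at φ=0.0°: e+L cos θ1 = 0.2610;  centre 1 = (0.2610, 0.0000, 0.0513)
centre 2 = (0.1834·cos120.0°, 0.1834·sin120.0°, -0.1359) = (-0.0917, 0.1588, -0.1359)
φ3=240.0°: virtual centre (-0.1339, -0.2319, -0.0260), radius l
eliminate P² terms by subtracting sphere 1 from 2 and 3
linear system: -0.7053x+0.3176y = -0.0186−-0.3745z; -0.7896x+-0.4637y = 0.0016−-0.1547z
det = 0.5779;  x = 0.0140+-0.3856z,  y = -0.0274+0.3229z
sphere 1 gives Az²+Bz+C=0 with A=1.2529, B=0.0701, C=-0.0957;  B²−4AC=0.4843;  roots -0.3057, 0.2497;  negative root z = -0.3057
x = 0.1319, y = -0.1261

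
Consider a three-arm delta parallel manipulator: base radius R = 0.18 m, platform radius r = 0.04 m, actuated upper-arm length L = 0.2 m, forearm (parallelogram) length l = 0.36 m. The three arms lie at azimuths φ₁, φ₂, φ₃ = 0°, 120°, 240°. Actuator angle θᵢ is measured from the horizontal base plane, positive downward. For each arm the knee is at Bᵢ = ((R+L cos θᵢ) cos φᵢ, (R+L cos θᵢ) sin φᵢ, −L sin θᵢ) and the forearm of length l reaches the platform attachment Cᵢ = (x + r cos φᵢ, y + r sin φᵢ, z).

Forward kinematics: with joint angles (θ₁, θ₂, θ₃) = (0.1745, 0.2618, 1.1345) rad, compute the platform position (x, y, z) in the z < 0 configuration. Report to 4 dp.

(0.0710, 0.1072, -0.2524)

φ1=0.0°: virtual centre (0.3370, 0.0000, -0.0347), radius l
φ2=120.0°: virtual centre (-0.1666, 0.2885, -0.0518), radius l
arm 3 at φ=240.0°: (R−r)+L cos θ3 = 0.2245;  S3 = (-0.1123, -0.1944, -0.1813)
eliminate P² terms by subtracting sphere 1 from 2 and 3
plane₁₂: -1.0071x+0.5771y+-0.0341z = -0.0011
Cramer: x(z) = 0.0204-0.2004z;  y(z) = 0.0338-0.2907z
quadratic in z: (1.1246)z²+(0.1767)z+(-0.0271)=0, √Δ=0.3910 → z ∈ {-0.2524, 0.0953}; z = -0.2524 (taking z<0)
x = 0.0710, y = 0.1072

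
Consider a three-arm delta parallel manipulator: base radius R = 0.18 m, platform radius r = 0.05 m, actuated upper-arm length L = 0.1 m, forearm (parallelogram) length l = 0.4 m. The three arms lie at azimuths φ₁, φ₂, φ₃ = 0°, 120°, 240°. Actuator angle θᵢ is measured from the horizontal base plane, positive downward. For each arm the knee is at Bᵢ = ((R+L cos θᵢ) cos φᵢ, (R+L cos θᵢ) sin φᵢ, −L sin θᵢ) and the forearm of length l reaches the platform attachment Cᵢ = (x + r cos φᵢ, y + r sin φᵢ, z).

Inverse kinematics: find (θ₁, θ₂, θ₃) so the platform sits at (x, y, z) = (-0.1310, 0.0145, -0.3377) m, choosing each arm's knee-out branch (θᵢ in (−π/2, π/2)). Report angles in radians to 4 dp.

θ₁ = 1.0470, θ₂ = -0.1749, θ₃ = -0.0006

arm 1 (φ=0.0°): x'=-0.1310, y'=0.0145
  e−x'=0.2610;  (l²−L²−(e−x')²−y'²−z²)/2L = -0.1619
  √(A²+B²)=0.4268;  θ1 = -0.9128+1.9598 ≈ 1.0470
arm 2 (φ=120.0°): x'=0.0781, y'=0.1062
  A=0.0519, B=-0.3377, C=(l²−L²−A²−y'²−z²)/(2L)=0.1099
  θ2 = atan2(B,A) + arccos(C/0.3417) = -0.1749
arm 3 (φ=240.0°): x'=0.0529, y'=-0.1207
  A=0.0771, B=-0.3377, C=(l²−L²−A²−y'²−z²)/(2L)=0.0773
  γ=atan2(-0.3377,0.0771)=-1.3465;  ψ=arccos(0.2231)=1.3458;  θ3=γ+ψ≈-0.0006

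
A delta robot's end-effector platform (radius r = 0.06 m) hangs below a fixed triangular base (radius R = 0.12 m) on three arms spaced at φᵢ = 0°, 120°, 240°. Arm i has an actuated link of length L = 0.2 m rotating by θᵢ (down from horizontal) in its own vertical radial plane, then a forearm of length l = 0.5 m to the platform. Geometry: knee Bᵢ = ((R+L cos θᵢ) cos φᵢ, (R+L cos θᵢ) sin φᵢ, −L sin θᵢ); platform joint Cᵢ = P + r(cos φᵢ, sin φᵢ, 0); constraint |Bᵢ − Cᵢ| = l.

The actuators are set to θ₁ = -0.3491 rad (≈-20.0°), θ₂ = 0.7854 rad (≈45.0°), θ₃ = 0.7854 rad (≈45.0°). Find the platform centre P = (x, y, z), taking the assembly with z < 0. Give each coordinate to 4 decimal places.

φ1=0.0°: virtual centre (0.2479, 0.0000, 0.0684), radius l
arm 2 at φ=120.0°: e+L cos θ2 = 0.2014;  S2 = (-0.1007, 0.1744, -0.1414)
S3 = (0.2014·cos240.0°, 0.2014·sin240.0°, -0.1414) = (-0.1007, -0.1744, -0.1414)
|S₂|²−|S₁|² = -0.0056;  |S₃|²−|S₁|² = -0.0056
linear system: -0.6973x+0.3489y = -0.0056−-0.4197z; -0.6973x+-0.3489y = -0.0056−-0.4197z
Cramer: x(z) = 0.0080-0.6018z;  y(z) = 0.0000+0.0000z
quadratic in z: (1.3622)z²+(0.1520)z+(-0.1878)=0, √Δ=1.0228 → z ∈ {-0.4312, 0.3196}; z = -0.4312 (taking z<0)
x = 0.2675, y = 0.0000

(0.2675, 0.0000, -0.4312)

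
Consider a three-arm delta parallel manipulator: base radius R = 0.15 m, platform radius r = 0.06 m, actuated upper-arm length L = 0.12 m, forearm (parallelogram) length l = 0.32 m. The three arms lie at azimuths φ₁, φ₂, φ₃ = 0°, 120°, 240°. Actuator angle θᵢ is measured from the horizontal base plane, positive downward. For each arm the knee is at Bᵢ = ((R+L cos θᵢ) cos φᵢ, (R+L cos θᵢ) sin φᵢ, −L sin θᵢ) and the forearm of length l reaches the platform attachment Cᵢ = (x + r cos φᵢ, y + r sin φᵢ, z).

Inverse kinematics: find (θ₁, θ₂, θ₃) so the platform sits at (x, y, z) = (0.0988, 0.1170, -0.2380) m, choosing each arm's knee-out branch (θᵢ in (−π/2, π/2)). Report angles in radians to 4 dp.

rotate P by −φ1: (0.0988, 0.1170, -0.2380)
  e−x'=-0.0088;  (l²−L²−(e−x')²−y'²−z²)/2L = 0.0733
  θ1 = atan2(B,A) + arccos(C/0.2382) = -0.3498
rotate P by −φ2: (0.0519, -0.1441, -0.2380)
  A=0.0381, B=-0.2380, C=(l²−L²−A²−y'²−z²)/(2L)=0.0381
  γ=atan2(-0.2380,0.0381)=-1.4122;  ψ=arccos(0.1582)=1.4119;  θ2=γ+ψ≈-0.0002
arm 3 (φ=240.0°): x'=-0.1507, y'=0.0271
  A cos θ + B sin θ = C:  0.2407·cos θ + -0.2380·sin θ = -0.1139
  θ3 = atan2(B,A) + arccos(C/0.3385) = 1.1341

θ₁ = -0.3498, θ₂ = -0.0002, θ₃ = 1.1341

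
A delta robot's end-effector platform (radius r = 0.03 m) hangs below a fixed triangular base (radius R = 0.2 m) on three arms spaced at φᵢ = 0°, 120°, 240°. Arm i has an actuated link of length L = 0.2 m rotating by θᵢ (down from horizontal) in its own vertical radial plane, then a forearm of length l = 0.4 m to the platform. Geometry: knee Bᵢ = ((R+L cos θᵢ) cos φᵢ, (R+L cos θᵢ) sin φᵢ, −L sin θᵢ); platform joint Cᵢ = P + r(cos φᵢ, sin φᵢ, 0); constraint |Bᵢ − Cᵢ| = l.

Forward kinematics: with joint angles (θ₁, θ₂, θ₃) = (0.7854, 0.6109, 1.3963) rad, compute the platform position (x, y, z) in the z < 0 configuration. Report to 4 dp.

arm 1 at φ=0.0°: (R−r)+L cos θ1 = 0.3114;  centre 1 = (0.3114, 0.0000, -0.1414)
arm 2 at φ=120.0°: (R−r)+L cos θ2 = 0.3338;  centre 2 = (-0.1669, 0.2891, -0.1147)
centre 3 = (0.2047·cos240.0°, 0.2047·sin240.0°, -0.1970) = (-0.1024, -0.1773, -0.1970)
subtract pairs → two planes through P
[-0.9567 0.5782 0.0534]·P = 0.0076;  [-0.8276 -0.3546 -0.1111]·P = -0.0363
det = 0.8177;  x = 0.0223+-0.0554z,  y = 0.0502+-0.1840z
into |P−centre ₁|² = l²: 1.0369z² + 0.2964z + -0.0539 = 0;  Δ = 0.3115;  z = -0.4121 or 0.1262 → z<0 root = -0.4121
x = 0.0452, y = 0.1260

(0.0452, 0.1260, -0.4121)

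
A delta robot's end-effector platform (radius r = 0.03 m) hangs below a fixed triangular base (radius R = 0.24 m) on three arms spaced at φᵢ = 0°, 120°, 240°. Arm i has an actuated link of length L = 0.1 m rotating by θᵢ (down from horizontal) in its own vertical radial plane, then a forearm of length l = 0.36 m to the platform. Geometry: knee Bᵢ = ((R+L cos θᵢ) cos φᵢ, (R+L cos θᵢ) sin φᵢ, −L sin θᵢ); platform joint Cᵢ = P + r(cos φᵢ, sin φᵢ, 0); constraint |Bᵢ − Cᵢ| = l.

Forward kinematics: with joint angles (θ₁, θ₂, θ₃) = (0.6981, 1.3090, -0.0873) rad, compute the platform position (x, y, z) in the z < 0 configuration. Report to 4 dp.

(0.0011, -0.0916, -0.2635)

arm 1 at φ=0.0°: e+L cos θ1 = 0.2866;  S1 = (0.2866, 0.0000, -0.0643)
φ2=120.0°: virtual centre (-0.1179, 0.2043, -0.0966), radius l
S3 = (0.3096·cos240.0°, 0.3096·sin240.0°, 0.0087) = (-0.1548, -0.2681, 0.0087)
|S₂|²−|S₁|² = -0.0213;  |S₃|²−|S₁|² = 0.0097
plane₁₂: -0.8091x+0.4086y+-0.0646z = -0.0213
det = 0.7946;  x = 0.0094+0.0314z,  y = -0.0335+0.2205z
into |P−S₁|² = l²: 1.0496z² + 0.0963z + -0.0475 = 0;  Δ = 0.2087;  z = -0.2635 or 0.1717 → z<0 root = -0.2635
x = 0.0011, y = -0.0916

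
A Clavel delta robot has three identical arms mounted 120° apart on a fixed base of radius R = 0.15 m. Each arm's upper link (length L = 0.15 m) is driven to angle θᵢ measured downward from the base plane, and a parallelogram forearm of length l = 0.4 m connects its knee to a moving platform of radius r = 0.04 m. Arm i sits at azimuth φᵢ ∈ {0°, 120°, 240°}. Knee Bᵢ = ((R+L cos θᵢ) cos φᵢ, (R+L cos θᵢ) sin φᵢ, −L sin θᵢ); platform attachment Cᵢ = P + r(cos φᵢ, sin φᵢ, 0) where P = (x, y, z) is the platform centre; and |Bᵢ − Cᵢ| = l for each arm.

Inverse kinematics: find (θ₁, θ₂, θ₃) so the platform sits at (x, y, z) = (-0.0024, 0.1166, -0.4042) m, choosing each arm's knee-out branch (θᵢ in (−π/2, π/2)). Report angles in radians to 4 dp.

arm 1 (φ=0.0°): x'=-0.0024, y'=0.1166
  A=0.1124, B=-0.4042, C=(l²−L²−A²−y'²−z²)/(2L)=-0.1737
  γ=atan2(-0.4042,0.1124)=-1.2996;  ψ=arccos(-0.4140)=1.9976;  θ1=γ+ψ≈0.6981
arm 2 (φ=120.0°): x'=0.1022, y'=-0.0562
  A cos θ + B sin θ = C:  0.0078·cos θ + -0.4042·sin θ = -0.0970
  √(A²+B²)=0.4043;  θ2 = -1.5514+1.8131 ≈ 0.2616
arm 3 (φ=240.0°): x'=-0.0998, y'=-0.0604
  A=0.2098, B=-0.4042, C=(l²−L²−A²−y'²−z²)/(2L)=-0.2451
  √(A²+B²)=0.4554;  θ3 = -1.0921+2.1391 ≈ 1.0470

θ₁ = 0.6981, θ₂ = 0.2616, θ₃ = 1.0470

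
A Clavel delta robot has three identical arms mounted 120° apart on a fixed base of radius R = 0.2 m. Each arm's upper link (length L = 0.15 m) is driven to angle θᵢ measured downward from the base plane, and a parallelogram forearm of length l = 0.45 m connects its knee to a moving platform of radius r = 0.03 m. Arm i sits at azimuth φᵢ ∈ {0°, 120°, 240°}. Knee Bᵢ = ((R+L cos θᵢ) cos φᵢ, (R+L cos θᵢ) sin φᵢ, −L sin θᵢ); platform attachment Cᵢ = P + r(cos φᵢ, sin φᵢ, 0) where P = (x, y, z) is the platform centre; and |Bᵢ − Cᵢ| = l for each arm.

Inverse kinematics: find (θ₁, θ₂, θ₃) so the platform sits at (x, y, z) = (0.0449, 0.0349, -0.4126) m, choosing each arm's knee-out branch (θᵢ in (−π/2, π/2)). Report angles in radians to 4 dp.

arm 1 (φ=0.0°): x'=0.0449, y'=0.0349
  e−x'=0.1251;  (l²−L²−(e−x')²−y'²−z²)/2L = -0.0237
  γ=atan2(-0.4126,0.1251)=-1.2764;  ψ=arccos(-0.0549)=1.6258;  θ1=γ+ψ≈0.3494
rotate P by −φ2: (0.0078, -0.0563, -0.4126)
  e−x'=0.1622;  (l²−L²−(e−x')²−y'²−z²)/2L = -0.0658
  γ=atan2(-0.4126,0.1622)=-1.1962;  ψ=arccos(-0.1483)=1.7197;  θ2=γ+ψ≈0.5235
φ3=240.0° → target in arm frame (-0.0527, 0.0214)
  A cos θ + B sin θ = C:  0.2227·cos θ + -0.4126·sin θ = -0.1343
  θ3 = atan2(B,A) + arccos(C/0.4689) = 0.7853

θ₁ = 0.3494, θ₂ = 0.5235, θ₃ = 0.7853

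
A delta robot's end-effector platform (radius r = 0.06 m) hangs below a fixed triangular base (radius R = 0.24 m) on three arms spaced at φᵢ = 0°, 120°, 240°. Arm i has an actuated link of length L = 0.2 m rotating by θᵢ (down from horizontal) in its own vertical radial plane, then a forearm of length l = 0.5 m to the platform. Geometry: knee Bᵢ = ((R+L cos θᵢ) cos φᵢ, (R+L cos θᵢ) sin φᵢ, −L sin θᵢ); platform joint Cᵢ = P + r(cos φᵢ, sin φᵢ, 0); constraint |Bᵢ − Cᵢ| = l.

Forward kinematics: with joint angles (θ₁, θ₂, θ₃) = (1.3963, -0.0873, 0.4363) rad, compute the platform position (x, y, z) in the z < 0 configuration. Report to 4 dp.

(-0.2346, 0.0663, -0.4060)

S1 = (0.2147·cos0.0°, 0.2147·sin0.0°, -0.1970) = (0.2147, 0.0000, -0.1970)
φ2=120.0°: virtual centre (-0.1896, 0.3284, 0.0174), radius l
φ3=240.0°: virtual centre (-0.1806, -0.3129, -0.0845), radius l
|S₂|²−|S₁|² = 0.0592;  |S₃|²−|S₁|² = 0.0528
[-0.8087 0.6569 0.4288]·P = 0.0592;  [-0.7907 -0.6257 0.2249]·P = 0.0528
det = 1.0254;  x = -0.0699+0.4057z,  y = 0.0041+-0.1533z
sphere 1 gives Az²+Bz+C=0 with A=1.1881, B=0.1617, C=-0.1302;  B²−4AC=0.6447;  roots -0.4060, 0.2699;  negative root z = -0.4060
x = -0.2346, y = 0.0663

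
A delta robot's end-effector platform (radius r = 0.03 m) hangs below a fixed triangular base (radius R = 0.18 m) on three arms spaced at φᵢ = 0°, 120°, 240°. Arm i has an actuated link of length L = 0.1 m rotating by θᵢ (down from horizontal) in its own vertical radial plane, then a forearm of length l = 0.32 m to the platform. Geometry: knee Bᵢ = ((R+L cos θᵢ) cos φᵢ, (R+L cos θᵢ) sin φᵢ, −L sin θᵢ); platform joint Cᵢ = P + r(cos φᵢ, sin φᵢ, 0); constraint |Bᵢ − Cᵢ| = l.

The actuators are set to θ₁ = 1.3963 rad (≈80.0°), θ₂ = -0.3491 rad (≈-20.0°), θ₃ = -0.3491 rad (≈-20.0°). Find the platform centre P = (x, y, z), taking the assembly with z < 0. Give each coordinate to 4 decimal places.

φ1=0.0°: virtual centre (0.1674, 0.0000, -0.0985), radius l
φ2=120.0°: virtual centre (-0.1220, 0.2113, 0.0342), radius l
centre 3 = (0.2440·cos240.0°, 0.2440·sin240.0°, 0.0342) = (-0.1220, -0.2113, 0.0342)
eliminate P² terms by subtracting sphere 1 from 2 and 3
linear system: -0.5787x+0.4226y = 0.0230−0.2654z; -0.5787x+-0.4226y = 0.0230−0.2654z
det = 0.4891;  x = -0.0397+0.4586z,  y = 0.0000+0.0000z
sphere 1 gives Az²+Bz+C=0 with A=1.2103, B=0.0070, C=-0.0498;  B²−4AC=0.2412;  roots -0.2058, 0.2000;  negative root z = -0.2058
x = -0.1341, y = 0.0000

(-0.1341, 0.0000, -0.2058)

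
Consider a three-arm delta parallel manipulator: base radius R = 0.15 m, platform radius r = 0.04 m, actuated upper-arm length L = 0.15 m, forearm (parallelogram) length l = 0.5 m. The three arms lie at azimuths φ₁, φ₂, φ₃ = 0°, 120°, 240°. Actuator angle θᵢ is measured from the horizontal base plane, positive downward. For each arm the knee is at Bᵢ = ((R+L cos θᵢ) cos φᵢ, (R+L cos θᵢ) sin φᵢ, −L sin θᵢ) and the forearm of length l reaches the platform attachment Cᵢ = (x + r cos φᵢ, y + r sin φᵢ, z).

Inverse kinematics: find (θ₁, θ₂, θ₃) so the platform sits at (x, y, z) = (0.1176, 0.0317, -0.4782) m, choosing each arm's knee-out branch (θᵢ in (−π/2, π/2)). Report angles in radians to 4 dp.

θ₁ = -0.0003, θ₂ = 0.5236, θ₃ = 0.6979

arm 1 (φ=0.0°): x'=0.1176, y'=0.0317
  e−x'=-0.0076;  (l²−L²−(e−x')²−y'²−z²)/2L = -0.0075
  √(A²+B²)=0.4783;  θ1 = -1.5867+1.5864 ≈ -0.0003
arm 2 (φ=120.0°): x'=-0.0313, y'=-0.1177
  A=0.1413, B=-0.4782, C=(l²−L²−A²−y'²−z²)/(2L)=-0.1167
  θ2 = atan2(B,A) + arccos(C/0.4987) = 0.5236
φ3=240.0° → target in arm frame (-0.0863, 0.0860)
  A cos θ + B sin θ = C:  0.1963·cos θ + -0.4782·sin θ = -0.1570
  √(A²+B²)=0.5169;  θ3 = -1.1814+1.8793 ≈ 0.6979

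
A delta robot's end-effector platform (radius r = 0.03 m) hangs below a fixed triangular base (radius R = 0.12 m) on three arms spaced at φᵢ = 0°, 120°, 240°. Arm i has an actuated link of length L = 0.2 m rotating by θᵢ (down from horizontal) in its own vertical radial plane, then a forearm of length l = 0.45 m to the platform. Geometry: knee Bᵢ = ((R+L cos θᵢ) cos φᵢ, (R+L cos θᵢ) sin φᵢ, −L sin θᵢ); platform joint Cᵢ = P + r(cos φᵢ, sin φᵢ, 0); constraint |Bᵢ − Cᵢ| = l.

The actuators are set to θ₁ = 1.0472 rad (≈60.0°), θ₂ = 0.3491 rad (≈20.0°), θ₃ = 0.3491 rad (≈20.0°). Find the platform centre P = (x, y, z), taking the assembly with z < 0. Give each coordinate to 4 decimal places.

φ1=0.0°: virtual centre (0.1900, 0.0000, -0.1732), radius l
arm 2 at φ=120.0°: (R−r)+L cos θ2 = 0.2779;  centre 2 = (-0.1390, 0.2407, -0.0684)
centre 3 = (0.2779·cos240.0°, 0.2779·sin240.0°, -0.0684) = (-0.1390, -0.2407, -0.0684)
subtract pairs → two planes through P
plane₁₂: -0.6579x+0.4814y+0.2096z = 0.0158
det = 0.6335;  x = -0.0241+0.3186z,  y = 0.0000+0.0000z
into |P−centre ₁|² = l²: 1.1015z² + 0.2100z + -0.1267 = 0;  Δ = 0.6023;  z = -0.4476 or 0.2569 → z<0 root = -0.4476
x = -0.1666, y = 0.0000

(-0.1666, 0.0000, -0.4476)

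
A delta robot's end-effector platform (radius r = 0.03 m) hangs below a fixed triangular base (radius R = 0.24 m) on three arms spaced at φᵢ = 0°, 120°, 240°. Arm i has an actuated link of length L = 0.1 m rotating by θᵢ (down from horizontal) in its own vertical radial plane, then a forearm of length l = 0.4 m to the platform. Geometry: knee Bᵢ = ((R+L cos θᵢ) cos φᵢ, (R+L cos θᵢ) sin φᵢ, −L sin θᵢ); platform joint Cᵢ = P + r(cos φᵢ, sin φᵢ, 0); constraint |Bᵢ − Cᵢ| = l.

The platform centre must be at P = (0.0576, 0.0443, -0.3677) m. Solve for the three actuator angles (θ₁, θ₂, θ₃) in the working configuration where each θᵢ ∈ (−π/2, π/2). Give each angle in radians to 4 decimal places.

θ₁ = 0.5238, θ₂ = 0.8726, θ₃ = 1.3962

arm 1 (φ=0.0°): x'=0.0576, y'=0.0443
  A=0.1524, B=-0.3677, C=(l²−L²−A²−y'²−z²)/(2L)=-0.0520
  γ=atan2(-0.3677,0.1524)=-1.1779;  ψ=arccos(-0.1305)=1.7017;  θ1=γ+ψ≈0.5238
φ2=120.0° → target in arm frame (0.0096, -0.0720)
  A cos θ + B sin θ = C:  0.2004·cos θ + -0.3677·sin θ = -0.1528
  γ=atan2(-0.3677,0.2004)=-1.0717;  ψ=arccos(-0.3649)=1.9444;  θ2=γ+ψ≈0.8726
φ3=240.0° → target in arm frame (-0.0672, 0.0277)
  A cos θ + B sin θ = C:  0.2772·cos θ + -0.3677·sin θ = -0.3140
  √(A²+B²)=0.4605;  θ3 = -0.9249+2.3211 ≈ 1.3962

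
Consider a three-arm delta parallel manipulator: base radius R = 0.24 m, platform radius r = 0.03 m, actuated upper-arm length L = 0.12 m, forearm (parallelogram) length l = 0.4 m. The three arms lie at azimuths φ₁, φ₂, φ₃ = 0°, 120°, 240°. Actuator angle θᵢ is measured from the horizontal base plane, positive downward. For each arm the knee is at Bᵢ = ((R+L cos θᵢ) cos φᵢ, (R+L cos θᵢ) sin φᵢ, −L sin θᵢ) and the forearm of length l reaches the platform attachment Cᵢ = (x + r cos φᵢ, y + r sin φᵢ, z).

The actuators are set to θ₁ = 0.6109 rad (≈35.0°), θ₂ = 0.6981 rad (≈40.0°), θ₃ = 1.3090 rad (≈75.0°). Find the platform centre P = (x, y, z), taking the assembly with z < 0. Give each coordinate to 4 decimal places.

arm 1 at φ=0.0°: (R−r)+L cos θ1 = 0.3083;  O1 = (0.3083, 0.0000, -0.0688)
φ2=120.0°: virtual centre (-0.1510, 0.2615, -0.0771), radius l
φ3=240.0°: virtual centre (-0.1205, -0.2088, -0.1159), radius l
eliminate P² terms by subtracting sphere 1 from 2 and 3
linear system: -0.9185x+0.5230y = -0.0027−-0.0166z; -0.8576x+-0.4175y = -0.0282−-0.0942z
Cramer: x(z) = 0.0191-0.0675z;  y(z) = 0.0284-0.0868z
into |P−O₁|² = l²: 1.0121z² + 0.1718z + -0.0708 = 0;  Δ = 0.3162;  z = -0.3627 or 0.1929 → z<0 root = -0.3627
x = 0.0436, y = 0.0599

(0.0436, 0.0599, -0.3627)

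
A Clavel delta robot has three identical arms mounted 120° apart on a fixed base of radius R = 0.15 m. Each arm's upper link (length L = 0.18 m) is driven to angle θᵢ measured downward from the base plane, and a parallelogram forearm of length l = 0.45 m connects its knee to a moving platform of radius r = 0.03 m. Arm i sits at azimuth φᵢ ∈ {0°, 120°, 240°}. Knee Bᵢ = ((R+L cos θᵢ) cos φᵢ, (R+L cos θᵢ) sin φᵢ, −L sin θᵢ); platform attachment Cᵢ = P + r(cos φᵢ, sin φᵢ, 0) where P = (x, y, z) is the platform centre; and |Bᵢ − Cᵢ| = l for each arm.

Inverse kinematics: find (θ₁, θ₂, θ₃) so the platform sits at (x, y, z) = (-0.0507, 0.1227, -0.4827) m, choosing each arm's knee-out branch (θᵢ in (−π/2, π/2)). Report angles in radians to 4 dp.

rotate P by −φ1: (-0.0507, 0.1227, -0.4827)
  A=0.1707, B=-0.4827, C=(l²−L²−A²−y'²−z²)/(2L)=-0.2975
  θ1 = atan2(B,A) + arccos(C/0.5120) = 0.9599
φ2=120.0° → target in arm frame (0.1316, -0.0174)
  e−x'=-0.0116;  (l²−L²−(e−x')²−y'²−z²)/2L = -0.1759
  √(A²+B²)=0.4828;  θ2 = -1.5948+1.9438 ≈ 0.3489
arm 3 (φ=240.0°): x'=-0.0809, y'=-0.1053
  e−x'=0.2009;  (l²−L²−(e−x')²−y'²−z²)/2L = -0.3176
  √(A²+B²)=0.5228;  θ3 = -1.1764+2.2237 ≈ 1.0473

θ₁ = 0.9599, θ₂ = 0.3489, θ₃ = 1.0473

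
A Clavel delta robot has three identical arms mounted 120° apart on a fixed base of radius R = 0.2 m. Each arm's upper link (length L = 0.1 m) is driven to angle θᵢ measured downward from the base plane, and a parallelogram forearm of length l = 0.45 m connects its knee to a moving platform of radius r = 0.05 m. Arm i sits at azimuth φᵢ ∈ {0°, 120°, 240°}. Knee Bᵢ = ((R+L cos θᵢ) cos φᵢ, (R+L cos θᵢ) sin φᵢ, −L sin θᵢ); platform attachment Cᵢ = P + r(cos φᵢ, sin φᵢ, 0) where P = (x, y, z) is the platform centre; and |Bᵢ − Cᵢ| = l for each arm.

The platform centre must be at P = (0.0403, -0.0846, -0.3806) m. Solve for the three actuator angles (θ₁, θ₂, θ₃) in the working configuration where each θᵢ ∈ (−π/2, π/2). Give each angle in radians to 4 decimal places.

rotate P by −φ1: (0.0403, -0.0846, -0.3806)
  A=0.1097, B=-0.3806, C=(l²−L²−A²−y'²−z²)/(2L)=0.1423
  γ=atan2(-0.3806,0.1097)=-1.2902;  ψ=arccos(0.3592)=1.2034;  θ1=γ+ψ≈-0.0867
φ2=120.0° → target in arm frame (-0.0934, 0.0074)
  A=0.2434, B=-0.3806, C=(l²−L²−A²−y'²−z²)/(2L)=-0.0583
  √(A²+B²)=0.4518;  θ2 = -1.0018+1.7002 ≈ 0.6984
φ3=240.0° → target in arm frame (0.0531, 0.0772)
  A=0.0969, B=-0.3806, C=(l²−L²−A²−y'²−z²)/(2L)=0.1615
  γ=atan2(-0.3806,0.0969)=-1.3215;  ψ=arccos(0.4112)=1.1470;  θ3=γ+ψ≈-0.1745

θ₁ = -0.0867, θ₂ = 0.6984, θ₃ = -0.1745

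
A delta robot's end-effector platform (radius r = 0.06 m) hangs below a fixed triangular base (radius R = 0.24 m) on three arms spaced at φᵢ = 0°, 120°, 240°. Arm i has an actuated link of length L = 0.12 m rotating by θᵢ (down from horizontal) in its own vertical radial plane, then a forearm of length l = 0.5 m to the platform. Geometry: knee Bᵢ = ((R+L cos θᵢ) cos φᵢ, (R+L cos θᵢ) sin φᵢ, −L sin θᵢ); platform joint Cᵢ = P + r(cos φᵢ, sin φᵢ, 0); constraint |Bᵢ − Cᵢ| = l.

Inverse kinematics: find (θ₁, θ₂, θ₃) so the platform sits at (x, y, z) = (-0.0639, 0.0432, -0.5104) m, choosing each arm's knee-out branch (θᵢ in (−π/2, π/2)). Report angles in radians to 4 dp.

θ₁ = 1.1343, θ₂ = 0.5239, θ₃ = 0.8726

rotate P by −φ1: (-0.0639, 0.0432, -0.5104)
  A cos θ + B sin θ = C:  0.2439·cos θ + -0.5104·sin θ = -0.3594
  θ1 = atan2(B,A) + arccos(C/0.5657) = 1.1343
arm 2 (φ=120.0°): x'=0.0694, y'=0.0337
  A cos θ + B sin θ = C:  0.1106·cos θ + -0.5104·sin θ = -0.1595
  θ2 = atan2(B,A) + arccos(C/0.5223) = 0.5239
arm 3 (φ=240.0°): x'=-0.0055, y'=-0.0769
  A=0.1855, B=-0.5104, C=(l²−L²−A²−y'²−z²)/(2L)=-0.2718
  θ3 = atan2(B,A) + arccos(C/0.5431) = 0.8726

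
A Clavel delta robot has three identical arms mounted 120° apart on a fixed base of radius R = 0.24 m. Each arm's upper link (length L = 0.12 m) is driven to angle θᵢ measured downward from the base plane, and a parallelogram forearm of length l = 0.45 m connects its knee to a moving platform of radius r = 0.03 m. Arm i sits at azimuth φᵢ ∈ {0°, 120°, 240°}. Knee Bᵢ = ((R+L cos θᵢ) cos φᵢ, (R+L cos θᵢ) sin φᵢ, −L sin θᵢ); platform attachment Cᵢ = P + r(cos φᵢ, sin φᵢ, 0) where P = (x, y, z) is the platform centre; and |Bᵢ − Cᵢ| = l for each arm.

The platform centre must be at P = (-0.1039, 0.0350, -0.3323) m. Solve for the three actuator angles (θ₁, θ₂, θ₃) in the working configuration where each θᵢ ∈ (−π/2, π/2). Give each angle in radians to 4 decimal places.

θ₁ = 0.9596, θ₂ = -0.3494, θ₃ = 0.1748

φ1=0.0° → target in arm frame (-0.1039, 0.0350)
  e−x'=0.3139;  (l²−L²−(e−x')²−y'²−z²)/2L = -0.0920
  γ=atan2(-0.3323,0.3139)=-0.8139;  ψ=arccos(-0.2013)=1.7735;  θ1=γ+ψ≈0.9596
arm 2 (φ=120.0°): x'=0.0823, y'=0.0725
  A cos θ + B sin θ = C:  0.1277·cos θ + -0.3323·sin θ = 0.2338
  θ2 = atan2(B,A) + arccos(C/0.3560) = -0.3494
rotate P by −φ3: (0.0216, -0.1075, -0.3323)
  A cos θ + B sin θ = C:  0.1884·cos θ + -0.3323·sin θ = 0.1277
  θ3 = atan2(B,A) + arccos(C/0.3820) = 0.1748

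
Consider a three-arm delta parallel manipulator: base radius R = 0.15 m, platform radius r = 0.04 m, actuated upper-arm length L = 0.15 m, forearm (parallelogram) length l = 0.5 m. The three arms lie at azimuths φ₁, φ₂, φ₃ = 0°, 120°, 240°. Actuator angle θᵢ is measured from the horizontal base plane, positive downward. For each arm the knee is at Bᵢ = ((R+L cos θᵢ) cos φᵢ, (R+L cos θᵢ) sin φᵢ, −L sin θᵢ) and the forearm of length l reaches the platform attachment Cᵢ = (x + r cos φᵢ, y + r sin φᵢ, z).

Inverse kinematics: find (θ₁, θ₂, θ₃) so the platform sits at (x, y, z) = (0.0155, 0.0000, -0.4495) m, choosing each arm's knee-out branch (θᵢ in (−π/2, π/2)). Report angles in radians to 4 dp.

θ₁ = 0.0870, θ₂ = 0.1743, θ₃ = 0.1743

rotate P by −φ1: (0.0155, 0.0000, -0.4495)
  e−x'=0.0945;  (l²−L²−(e−x')²−y'²−z²)/2L = 0.0551
  θ1 = atan2(B,A) + arccos(C/0.4593) = 0.0870
arm 2 (φ=120.0°): x'=-0.0077, y'=-0.0134
  A=0.1177, B=-0.4495, C=(l²−L²−A²−y'²−z²)/(2L)=0.0380
  γ=atan2(-0.4495,0.1177)=-1.3146;  ψ=arccos(0.0818)=1.4889;  θ2=γ+ψ≈0.1743
rotate P by −φ3: (-0.0078, 0.0134, -0.4495)
  A cos θ + B sin θ = C:  0.1177·cos θ + -0.4495·sin θ = 0.0380
  θ3 = atan2(B,A) + arccos(C/0.4647) = 0.1743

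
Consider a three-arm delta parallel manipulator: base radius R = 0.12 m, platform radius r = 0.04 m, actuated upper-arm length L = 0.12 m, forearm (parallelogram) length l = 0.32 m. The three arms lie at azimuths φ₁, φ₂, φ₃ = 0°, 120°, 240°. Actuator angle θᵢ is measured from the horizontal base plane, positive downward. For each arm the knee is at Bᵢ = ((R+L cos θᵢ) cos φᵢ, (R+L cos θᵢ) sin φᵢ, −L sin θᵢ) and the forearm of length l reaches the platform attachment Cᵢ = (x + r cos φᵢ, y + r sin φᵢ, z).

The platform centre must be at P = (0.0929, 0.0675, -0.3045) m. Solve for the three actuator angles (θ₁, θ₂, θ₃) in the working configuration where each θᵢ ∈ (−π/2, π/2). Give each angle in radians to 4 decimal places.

θ₁ = 0.0871, θ₂ = 0.5233, θ₃ = 1.0471

arm 1 (φ=0.0°): x'=0.0929, y'=0.0675
  A=-0.0129, B=-0.3045, C=(l²−L²−A²−y'²−z²)/(2L)=-0.0393
  √(A²+B²)=0.3048;  θ1 = -1.6131+1.7003 ≈ 0.0871
arm 2 (φ=120.0°): x'=0.0120, y'=-0.1142
  e−x'=0.0680;  (l²−L²−(e−x')²−y'²−z²)/2L = -0.0933
  √(A²+B²)=0.3120;  θ2 = -1.3511+1.8744 ≈ 0.5233
rotate P by −φ3: (-0.1049, 0.0467, -0.3045)
  e−x'=0.1849;  (l²−L²−(e−x')²−y'²−z²)/2L = -0.1712
  √(A²+B²)=0.3562;  θ3 = -1.0251+2.0722 ≈ 1.0471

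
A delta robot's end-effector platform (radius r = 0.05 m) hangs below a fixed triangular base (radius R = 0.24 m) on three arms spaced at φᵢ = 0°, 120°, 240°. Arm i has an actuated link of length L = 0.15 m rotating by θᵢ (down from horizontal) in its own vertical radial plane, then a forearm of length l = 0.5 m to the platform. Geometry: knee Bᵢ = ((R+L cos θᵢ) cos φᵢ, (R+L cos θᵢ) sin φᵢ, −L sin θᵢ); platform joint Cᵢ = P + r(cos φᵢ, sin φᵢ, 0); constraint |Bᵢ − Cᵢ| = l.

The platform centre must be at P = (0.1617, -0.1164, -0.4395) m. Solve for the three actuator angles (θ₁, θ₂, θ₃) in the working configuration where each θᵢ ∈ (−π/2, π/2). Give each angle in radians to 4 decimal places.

θ₁ = -0.0876, θ₂ = 1.3963, θ₃ = 0.6111

arm 1 (φ=0.0°): x'=0.1617, y'=-0.1164
  A=0.0283, B=-0.4395, C=(l²−L²−A²−y'²−z²)/(2L)=0.0666
  θ1 = atan2(B,A) + arccos(C/0.4404) = -0.0876
arm 2 (φ=120.0°): x'=-0.1817, y'=-0.0818
  e−x'=0.3717;  (l²−L²−(e−x')²−y'²−z²)/2L = -0.3683
  θ2 = atan2(B,A) + arccos(C/0.5756) = 1.3963
arm 3 (φ=240.0°): x'=0.0200, y'=0.1982
  A=0.1700, B=-0.4395, C=(l²−L²−A²−y'²−z²)/(2L)=-0.1129
  √(A²+B²)=0.4712;  θ3 = -1.2016+1.8127 ≈ 0.6111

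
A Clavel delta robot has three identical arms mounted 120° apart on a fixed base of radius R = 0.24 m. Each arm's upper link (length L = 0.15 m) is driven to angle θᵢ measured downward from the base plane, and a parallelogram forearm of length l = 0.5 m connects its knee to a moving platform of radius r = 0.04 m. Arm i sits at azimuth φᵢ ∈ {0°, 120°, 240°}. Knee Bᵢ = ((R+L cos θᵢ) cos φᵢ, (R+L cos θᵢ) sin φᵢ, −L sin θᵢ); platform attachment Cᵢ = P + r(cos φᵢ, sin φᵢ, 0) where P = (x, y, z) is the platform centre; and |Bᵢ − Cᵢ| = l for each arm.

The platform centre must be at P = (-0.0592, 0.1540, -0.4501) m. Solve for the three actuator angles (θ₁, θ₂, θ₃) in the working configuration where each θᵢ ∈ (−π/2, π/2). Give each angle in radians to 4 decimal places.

φ1=0.0° → target in arm frame (-0.0592, 0.1540)
  A cos θ + B sin θ = C:  0.2592·cos θ + -0.4501·sin θ = -0.2200
  θ1 = atan2(B,A) + arccos(C/0.5194) = 0.9598
φ2=120.0° → target in arm frame (0.1630, -0.0257)
  A cos θ + B sin θ = C:  0.0370·cos θ + -0.4501·sin θ = 0.0763
  √(A²+B²)=0.4516;  θ2 = -1.4887+1.4011 ≈ -0.0876
φ3=240.0° → target in arm frame (-0.1038, -0.1283)
  A cos θ + B sin θ = C:  0.3038·cos θ + -0.4501·sin θ = -0.2794
  θ3 = atan2(B,A) + arccos(C/0.5430) = 1.1341

θ₁ = 0.9598, θ₂ = -0.0876, θ₃ = 1.1341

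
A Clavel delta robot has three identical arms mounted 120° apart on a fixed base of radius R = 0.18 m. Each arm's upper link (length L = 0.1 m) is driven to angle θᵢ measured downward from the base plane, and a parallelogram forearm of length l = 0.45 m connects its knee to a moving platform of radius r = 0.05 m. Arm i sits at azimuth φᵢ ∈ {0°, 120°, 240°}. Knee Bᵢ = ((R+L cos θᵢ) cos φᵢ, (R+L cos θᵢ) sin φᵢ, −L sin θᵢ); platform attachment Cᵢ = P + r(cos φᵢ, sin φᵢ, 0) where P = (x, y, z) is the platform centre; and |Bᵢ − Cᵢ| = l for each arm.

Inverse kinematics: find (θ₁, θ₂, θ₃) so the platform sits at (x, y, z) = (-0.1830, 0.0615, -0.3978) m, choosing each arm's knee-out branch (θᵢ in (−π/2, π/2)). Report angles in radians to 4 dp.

θ₁ = 1.3965, θ₂ = -0.2616, θ₃ = 0.3492

rotate P by −φ1: (-0.1830, 0.0615, -0.3978)
  e−x'=0.3130;  (l²−L²−(e−x')²−y'²−z²)/2L = -0.3375
  √(A²+B²)=0.5062;  θ1 = -0.9041+2.3006 ≈ 1.3965
φ2=120.0° → target in arm frame (0.1448, 0.1277)
  A=-0.0148, B=-0.3978, C=(l²−L²−A²−y'²−z²)/(2L)=0.0886
  √(A²+B²)=0.3981;  θ2 = -1.6079+1.3463 ≈ -0.2616
arm 3 (φ=240.0°): x'=0.0382, y'=-0.1892
  A=0.0918, B=-0.3978, C=(l²−L²−A²−y'²−z²)/(2L)=-0.0499
  θ3 = atan2(B,A) + arccos(C/0.4082) = 0.3492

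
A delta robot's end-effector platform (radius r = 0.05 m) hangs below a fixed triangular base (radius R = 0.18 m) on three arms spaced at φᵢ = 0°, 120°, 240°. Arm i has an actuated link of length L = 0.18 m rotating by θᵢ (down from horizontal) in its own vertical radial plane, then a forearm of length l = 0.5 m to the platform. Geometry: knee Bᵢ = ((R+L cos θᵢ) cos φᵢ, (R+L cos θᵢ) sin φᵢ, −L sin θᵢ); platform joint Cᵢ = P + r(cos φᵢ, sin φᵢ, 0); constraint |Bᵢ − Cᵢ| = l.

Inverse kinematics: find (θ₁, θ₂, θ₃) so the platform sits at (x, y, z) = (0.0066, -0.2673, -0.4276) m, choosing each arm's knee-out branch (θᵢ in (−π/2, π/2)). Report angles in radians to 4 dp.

θ₁ = 0.6110, θ₂ = 1.3089, θ₃ = -0.2618

φ1=0.0° → target in arm frame (0.0066, -0.2673)
  e−x'=0.1234;  (l²−L²−(e−x')²−y'²−z²)/2L = -0.1442
  γ=atan2(-0.4276,0.1234)=-1.2898;  ψ=arccos(-0.3240)=1.9008;  θ1=γ+ψ≈0.6110
φ2=120.0° → target in arm frame (-0.2348, 0.1279)
  A=0.3648, B=-0.4276, C=(l²−L²−A²−y'²−z²)/(2L)=-0.3186
  θ2 = atan2(B,A) + arccos(C/0.5621) = 1.3089
φ3=240.0° → target in arm frame (0.2282, 0.1394)
  A cos θ + B sin θ = C:  -0.0982·cos θ + -0.4276·sin θ = 0.0158
  √(A²+B²)=0.4387;  θ3 = -1.7965+1.5347 ≈ -0.2618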